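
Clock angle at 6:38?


29.0°

Hour hand = 6×30 + 38×0.5 = 199.0°
Minute hand = 38×6 = 228°
Difference = |199.0 - 228| = 29.0°


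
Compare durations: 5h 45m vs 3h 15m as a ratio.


Duration 1: 345 minutes
Duration 2: 195 minutes
Ratio = 345:195
GCD = 15
Simplified = 23:13
As a decimal: 23/13 ≈ 1.77

23:13 (1.77)


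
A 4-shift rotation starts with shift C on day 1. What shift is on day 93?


Shift C

Shifts: A, B, C, D
Start: C (index 2)
Day 93: (2 + 93 - 1) mod 4
= 94 mod 4
= 2
Index 2 → shift C


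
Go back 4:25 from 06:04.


Start: 364 minutes from midnight
Subtract: 265 minutes
Remaining: 364 - 265 = 99
Hours: 1, Minutes: 39

01:39


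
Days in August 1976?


Month: August (month 8)
August has 31 days

31 days


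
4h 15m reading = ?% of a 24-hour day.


17.7%

Time: 255 minutes
Day: 1440 minutes
Percentage = (255/1440) × 100 ≈ 17.7%


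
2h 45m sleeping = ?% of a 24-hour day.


11.5%

Time: 165 minutes
Day: 1440 minutes
Percentage = (165/1440) × 100 ≈ 11.5%


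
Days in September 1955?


30 days

Month: September (month 9)
September has 30 days


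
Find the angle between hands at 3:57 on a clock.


Hour hand = 3×30 + 57×0.5 = 118.5°
Minute hand = 57×6 = 342°
Difference = |118.5 - 342| = 223.5°
Since > 180°: 360 - 223.5 = 136.5°

136.5°


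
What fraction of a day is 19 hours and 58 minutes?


0.8319 (83.19%)

Total minutes: 19×60 + 58 = 1198
Day = 24×60 = 1440 minutes
Fraction = 1198/1440 ≈ 0.8319
As a percentage: 1198/1440 × 100 ≈ 83.19%


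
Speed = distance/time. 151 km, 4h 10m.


36.2 km/h

Distance: 151 km
Time: 4h 10m = 250 min = 250/60 = 25/6 hours
Speed = 151 ÷ (25/6) = 151 × 6 / 25 = 906/25 ≈ 36.2 km/h


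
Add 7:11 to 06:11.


13:22

Start: 371 minutes from midnight
Add: 431 minutes
Total: 802 minutes
Hours: 802 ÷ 60 = 13 remainder 22


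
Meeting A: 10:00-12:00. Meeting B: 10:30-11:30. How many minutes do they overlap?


Meeting A: 600-720 (in minutes from midnight)
Meeting B: 630-690
Overlap start = max(600, 630) = 630
Overlap end = min(720, 690) = 690
Overlap = max(0, 690 - 630) = 60 min

60 minutes


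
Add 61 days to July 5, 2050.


September 4, 2050

Start: July 5, 2050
Add 61 days
July 5 → August 1: 31 - 5 + 1 = 27 days (61 - 27 = 34 left)
August 1 → September 1: 31 - 1 + 1 = 31 days (34 - 31 = 3 left)
September 1 + 3 = September 4, 2050


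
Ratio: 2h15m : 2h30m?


9:10 (0.90)

Duration 1: 135 minutes
Duration 2: 150 minutes
Ratio = 135:150
GCD = 15
Simplified = 9:10
As a decimal: 9/10 = 0.90


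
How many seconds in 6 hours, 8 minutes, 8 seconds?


22088 seconds

Hours: 6 × 3600 = 21600
Minutes: 8 × 60 = 480
Seconds: 8
Total = 21600 + 480 + 8 = 22088


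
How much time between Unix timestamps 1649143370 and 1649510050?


366680 seconds (101.9 hours / 4.24 days)

Difference = 1649510050 - 1649143370 = 366680 seconds
In hours: 366680 / 3600 ≈ 101.9
In days: 366680 / 86400 ≈ 4.24


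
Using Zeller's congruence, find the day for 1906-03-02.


Zeller's congruence:
q=2, m=3, k=6, j=19
h = (2 + ⌊13×4/5⌋ + 6 + ⌊6/4⌋ + ⌊19/4⌋ - 2×19) mod 7
= (2 + 10 + 6 + 1 + 4 - 38) mod 7
= -15 mod 7 = 6
h=6 → Friday

Friday


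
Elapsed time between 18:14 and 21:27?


End time in minutes: 21×60 + 27 = 1287
Start time in minutes: 18×60 + 14 = 1094
Difference = 1287 - 1094 = 193 minutes
= 3 hours 13 minutes

3h 13m


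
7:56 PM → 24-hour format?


Input: 7:56 PM
PM: 7 + 12 = 19

19:56


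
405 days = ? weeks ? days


57 weeks 6 days

Weeks: 405 ÷ 7 = 57 remainder 6


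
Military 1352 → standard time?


Hour: 13
13 - 12 = 1 → PM

1:52 PM


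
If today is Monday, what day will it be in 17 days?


Start: Monday (index 0)
(0 + 17) mod 7
= 17 mod 7
= 3
Index 3 → Thursday

Thursday


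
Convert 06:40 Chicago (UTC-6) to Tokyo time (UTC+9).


21:40

Time difference = UTC+9 - UTC-6 = +15 hours
New hour = (6 + 15) mod 24
= 21 mod 24 = 21
Minutes unchanged → 21:40


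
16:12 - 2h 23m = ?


Start: 972 minutes from midnight
Subtract: 143 minutes
Remaining: 972 - 143 = 829
Hours: 13, Minutes: 49

13:49


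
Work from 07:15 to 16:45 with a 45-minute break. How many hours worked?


8h 45m (525 minutes)

Total time = (16×60+45) - (7×60+15)
= 1005 - 435 = 570 min
Minus break: 570 - 45 = 525 min
= 8h 45m


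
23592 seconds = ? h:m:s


Hours: 23592 ÷ 3600 = 6 remainder 1992
Minutes: 1992 ÷ 60 = 33 remainder 12
Seconds: 12

6h 33m 12s


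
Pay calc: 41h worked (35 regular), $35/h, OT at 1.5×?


$1540.00

Regular: 35h × $35 = $1225.00
Overtime: 41 - 35 = 6h
OT pay: 6h × $35 × 1.5 = $315.00
Total = $1225.00 + $315.00 = $1540.00


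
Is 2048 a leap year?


Yes

Rules: divisible by 4 AND (not by 100 OR by 400)
2048 ÷ 4 = 512 exactly → divisible by 4
2048 ÷ 100 = 20 remainder 48 → not divisible by 100
Divisible by 4 but not by 100 → leap year


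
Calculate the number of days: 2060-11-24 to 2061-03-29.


125 days

From November 24, 2060 to March 29, 2061
Rest of November 2060: 30 - 24 = 6
Full months: December 31, January 31, February 2061 28
Days into March 2061: 29
Total = 6 + 31 + 31 + 28 + 29 = 125 days


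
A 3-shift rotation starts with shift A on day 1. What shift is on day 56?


Shifts: A, B, C
Start: A (index 0)
Day 56: (0 + 56 - 1) mod 3
= 55 mod 3
= 1
Index 1 → shift B

Shift B


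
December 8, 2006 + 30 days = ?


January 7, 2007

Start: December 8, 2006
Add 30 days
December 8 → January 1: 31 - 8 + 1 = 24 days (30 - 24 = 6 left)
January 1 + 6 = January 7, 2007


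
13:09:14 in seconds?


Hours: 13 × 3600 = 46800
Minutes: 9 × 60 = 540
Seconds: 14
Total = 46800 + 540 + 14 = 47354

47354 seconds


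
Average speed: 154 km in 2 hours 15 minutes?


Distance: 154 km
Time: 2h 15m = 135 min = 135/60 = 9/4 hours
Speed = 154 ÷ (9/4) = 154 × 4 / 9 = 616/9 ≈ 68.4 km/h

68.4 km/h


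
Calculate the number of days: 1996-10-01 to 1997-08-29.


From October 1, 1996 to August 29, 1997
Rest of October 1996: 31 - 1 = 30
Full months: November 30, December 31, January 31, February 1997 28, March 31, April 30, May 31, June 30, July 31
Days into August 1997: 29
Total = 30 + 30 + 31 + 31 + 28 + 31 + 30 + 31 + 30 + 31 + 29 = 332 days

332 days


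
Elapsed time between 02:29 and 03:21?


End time in minutes: 3×60 + 21 = 201
Start time in minutes: 2×60 + 29 = 149
Difference = 201 - 149 = 52 minutes
= 0 hours 52 minutes

0h 52m


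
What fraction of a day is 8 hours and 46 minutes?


0.3653 (36.53%)

Total minutes: 8×60 + 46 = 526
Day = 24×60 = 1440 minutes
Fraction = 526/1440 ≈ 0.3653
As a percentage: 526/1440 × 100 ≈ 36.53%


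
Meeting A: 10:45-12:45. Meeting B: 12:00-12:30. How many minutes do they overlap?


30 minutes

Meeting A: 645-765 (in minutes from midnight)
Meeting B: 720-750
Overlap start = max(645, 720) = 720
Overlap end = min(765, 750) = 750
Overlap = max(0, 750 - 720) = 30 min


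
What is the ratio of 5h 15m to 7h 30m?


Duration 1: 315 minutes
Duration 2: 450 minutes
Ratio = 315:450
GCD = 45
Simplified = 7:10
As a decimal: 7/10 = 0.70

7:10 (0.70)


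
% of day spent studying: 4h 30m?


Time: 270 minutes
Day: 1440 minutes
Percentage = (270/1440) × 100 ≈ 18.8%

18.8%


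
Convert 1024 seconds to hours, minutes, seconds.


0h 17m 4s

Hours: 1024 ÷ 3600 = 0 remainder 1024
Minutes: 1024 ÷ 60 = 17 remainder 4
Seconds: 4


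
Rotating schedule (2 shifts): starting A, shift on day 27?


Shifts: A, B
Start: A (index 0)
Day 27: (0 + 27 - 1) mod 2
= 26 mod 2
= 0
Index 0 → shift A

Shift A


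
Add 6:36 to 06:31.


Start: 391 minutes from midnight
Add: 396 minutes
Total: 787 minutes
Hours: 787 ÷ 60 = 13 remainder 7

13:07


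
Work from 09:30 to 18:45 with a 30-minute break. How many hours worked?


Total time = (18×60+45) - (9×60+30)
= 1125 - 570 = 555 min
Minus break: 555 - 30 = 525 min
= 8h 45m

8h 45m (525 minutes)


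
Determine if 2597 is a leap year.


No

Rules: divisible by 4 AND (not by 100 OR by 400)
2597 ÷ 4 = 649 remainder 1 → not divisible by 4
Not divisible by 4 → not a leap year


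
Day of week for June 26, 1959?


Zeller's congruence:
q=26, m=6, k=59, j=19
h = (26 + ⌊13×7/5⌋ + 59 + ⌊59/4⌋ + ⌊19/4⌋ - 2×19) mod 7
= (26 + 18 + 59 + 14 + 4 - 38) mod 7
= 83 mod 7 = 6
h=6 → Friday

Friday


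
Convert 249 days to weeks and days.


35 weeks 4 days

Weeks: 249 ÷ 7 = 35 remainder 4


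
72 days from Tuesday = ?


Start: Tuesday (index 1)
(1 + 72) mod 7
= 73 mod 7
= 3
Index 3 → Thursday

Thursday


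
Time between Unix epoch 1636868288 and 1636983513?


115225 seconds (32.0 hours / 1.33 days)

Difference = 1636983513 - 1636868288 = 115225 seconds
In hours: 115225 / 3600 ≈ 32.0
In days: 115225 / 86400 ≈ 1.33


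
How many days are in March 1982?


31 days

Month: March (month 3)
March has 31 days


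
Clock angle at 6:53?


111.5°

Hour hand = 6×30 + 53×0.5 = 206.5°
Minute hand = 53×6 = 318°
Difference = |206.5 - 318| = 111.5°


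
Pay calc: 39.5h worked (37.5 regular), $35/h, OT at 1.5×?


Regular: 37.5h × $35 = $1312.50
Overtime: 39.5 - 37.5 = 2.0h
OT pay: 2.0h × $35 × 1.5 = $105.00
Total = $1312.50 + $105.00 = $1417.50

$1417.50


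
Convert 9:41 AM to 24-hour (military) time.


09:41

Input: 9:41 AM
AM hour stays: 9


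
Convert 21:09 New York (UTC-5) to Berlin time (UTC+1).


03:09 (next day)

Time difference = UTC+1 - UTC-5 = +6 hours
New hour = (21 + 6) mod 24
= 27 mod 24 = 3
Minutes unchanged → 03:09; 27 ≥ 24 → next day


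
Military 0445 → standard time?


4:45 AM

Hour: 4
4 < 12 → AM


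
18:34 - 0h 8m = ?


18:26

Start: 1114 minutes from midnight
Subtract: 8 minutes
Remaining: 1114 - 8 = 1106
Hours: 18, Minutes: 26


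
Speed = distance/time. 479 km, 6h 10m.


77.7 km/h

Distance: 479 km
Time: 6h 10m = 370 min = 370/60 = 37/6 hours
Speed = 479 ÷ (37/6) = 479 × 6 / 37 = 2874/37 ≈ 77.7 km/h


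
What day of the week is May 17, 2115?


Friday

Zeller's congruence:
q=17, m=5, k=15, j=21
h = (17 + ⌊13×6/5⌋ + 15 + ⌊15/4⌋ + ⌊21/4⌋ - 2×21) mod 7
= (17 + 15 + 15 + 3 + 5 - 42) mod 7
= 13 mod 7 = 6
h=6 → Friday


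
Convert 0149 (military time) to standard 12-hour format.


1:49 AM

Hour: 1
1 < 12 → AM


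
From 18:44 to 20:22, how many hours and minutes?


1h 38m

End time in minutes: 20×60 + 22 = 1222
Start time in minutes: 18×60 + 44 = 1124
Difference = 1222 - 1124 = 98 minutes
= 1 hours 38 minutes


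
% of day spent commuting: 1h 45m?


Time: 105 minutes
Day: 1440 minutes
Percentage = (105/1440) × 100 ≈ 7.3%

7.3%


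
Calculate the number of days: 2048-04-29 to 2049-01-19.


From April 29, 2048 to January 19, 2049
Rest of April 2048: 30 - 29 = 1
Full months: May 31, June 30, July 31, August 31, September 30, October 31, November 30, December 31
Days into January 2049: 19
Total = 1 + 31 + 30 + 31 + 31 + 30 + 31 + 30 + 31 + 19 = 265 days

265 days


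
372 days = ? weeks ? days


53 weeks 1 days

Weeks: 372 ÷ 7 = 53 remainder 1


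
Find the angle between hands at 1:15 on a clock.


Hour hand = 1×30 + 15×0.5 = 37.5°
Minute hand = 15×6 = 90°
Difference = |37.5 - 90| = 52.5°

52.5°


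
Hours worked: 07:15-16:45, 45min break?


Total time = (16×60+45) - (7×60+15)
= 1005 - 435 = 570 min
Minus break: 570 - 45 = 525 min
= 8h 45m

8h 45m (525 minutes)


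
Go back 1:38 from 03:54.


02:16

Start: 234 minutes from midnight
Subtract: 98 minutes
Remaining: 234 - 98 = 136
Hours: 2, Minutes: 16


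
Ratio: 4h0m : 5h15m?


Duration 1: 240 minutes
Duration 2: 315 minutes
Ratio = 240:315
GCD = 15
Simplified = 16:21
As a decimal: 16/21 ≈ 0.76

16:21 (0.76)


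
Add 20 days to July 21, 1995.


Start: July 21, 1995
Add 20 days
July 21 → August 1: 31 - 21 + 1 = 11 days (20 - 11 = 9 left)
August 1 + 9 = August 10, 1995

August 10, 1995


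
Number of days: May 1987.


Month: May (month 5)
May has 31 days

31 days


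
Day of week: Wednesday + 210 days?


Start: Wednesday (index 2)
(2 + 210) mod 7
= 212 mod 7
= 2
Index 2 → Wednesday

Wednesday


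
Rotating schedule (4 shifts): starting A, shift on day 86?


Shifts: A, B, C, D
Start: A (index 0)
Day 86: (0 + 86 - 1) mod 4
= 85 mod 4
= 1
Index 1 → shift B

Shift B


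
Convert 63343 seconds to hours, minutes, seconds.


Hours: 63343 ÷ 3600 = 17 remainder 2143
Minutes: 2143 ÷ 60 = 35 remainder 43
Seconds: 43

17h 35m 43s


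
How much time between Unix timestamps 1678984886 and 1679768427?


Difference = 1679768427 - 1678984886 = 783541 seconds
In hours: 783541 / 3600 ≈ 217.7
In days: 783541 / 86400 ≈ 9.07

783541 seconds (217.7 hours / 9.07 days)


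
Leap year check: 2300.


No

Rules: divisible by 4 AND (not by 100 OR by 400)
2300 ÷ 4 = 575 exactly → divisible by 4
2300 ÷ 100 = 23 exactly → divisible by 100
2300 ÷ 400 = 5 remainder 300 → not divisible by 400
Divisible by 100 but not by 400 → not a leap year


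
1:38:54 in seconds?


5934 seconds

Hours: 1 × 3600 = 3600
Minutes: 38 × 60 = 2280
Seconds: 54
Total = 3600 + 2280 + 54 = 5934


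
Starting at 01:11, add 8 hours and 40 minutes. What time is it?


Start: 71 minutes from midnight
Add: 520 minutes
Total: 591 minutes
Hours: 591 ÷ 60 = 9 remainder 51

09:51


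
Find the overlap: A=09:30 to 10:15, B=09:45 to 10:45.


Meeting A: 570-615 (in minutes from midnight)
Meeting B: 585-645
Overlap start = max(570, 585) = 585
Overlap end = min(615, 645) = 615
Overlap = max(0, 615 - 585) = 30 min

30 minutes


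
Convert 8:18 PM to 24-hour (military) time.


20:18

Input: 8:18 PM
PM: 8 + 12 = 20


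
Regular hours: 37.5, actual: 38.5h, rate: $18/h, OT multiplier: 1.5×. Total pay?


Regular: 37.5h × $18 = $675.00
Overtime: 38.5 - 37.5 = 1.0h
OT pay: 1.0h × $18 × 1.5 = $27.00
Total = $675.00 + $27.00 = $702.00

$702.00


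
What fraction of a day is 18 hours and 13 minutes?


Total minutes: 18×60 + 13 = 1093
Day = 24×60 = 1440 minutes
Fraction = 1093/1440 ≈ 0.7590
As a percentage: 1093/1440 × 100 ≈ 75.90%

0.7590 (75.90%)


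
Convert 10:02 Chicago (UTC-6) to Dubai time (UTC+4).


20:02

Time difference = UTC+4 - UTC-6 = +10 hours
New hour = (10 + 10) mod 24
= 20 mod 24 = 20
Minutes unchanged → 20:02


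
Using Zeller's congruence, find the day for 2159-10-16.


Zeller's congruence:
q=16, m=10, k=59, j=21
h = (16 + ⌊13×11/5⌋ + 59 + ⌊59/4⌋ + ⌊21/4⌋ - 2×21) mod 7
= (16 + 28 + 59 + 14 + 5 - 42) mod 7
= 80 mod 7 = 3
h=3 → Tuesday

Tuesday


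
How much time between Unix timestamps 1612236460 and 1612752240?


Difference = 1612752240 - 1612236460 = 515780 seconds
In hours: 515780 / 3600 ≈ 143.3
In days: 515780 / 86400 ≈ 5.97

515780 seconds (143.3 hours / 5.97 days)


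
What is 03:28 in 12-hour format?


Hour: 3
3 < 12 → AM

3:28 AM


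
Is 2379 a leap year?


Rules: divisible by 4 AND (not by 100 OR by 400)
2379 ÷ 4 = 594 remainder 3 → not divisible by 4
Not divisible by 4 → not a leap year

No


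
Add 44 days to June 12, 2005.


Start: June 12, 2005
Add 44 days
June 12 → July 1: 30 - 12 + 1 = 19 days (44 - 19 = 25 left)
July 1 + 25 = July 26, 2005

July 26, 2005


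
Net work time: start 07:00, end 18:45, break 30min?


Total time = (18×60+45) - (7×60+0)
= 1125 - 420 = 705 min
Minus break: 705 - 30 = 675 min
= 11h 15m

11h 15m (675 minutes)


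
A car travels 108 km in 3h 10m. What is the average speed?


34.1 km/h

Distance: 108 km
Time: 3h 10m = 190 min = 190/60 = 19/6 hours
Speed = 108 ÷ (19/6) = 108 × 6 / 19 = 648/19 ≈ 34.1 km/h


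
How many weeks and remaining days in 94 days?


Weeks: 94 ÷ 7 = 13 remainder 3

13 weeks 3 days


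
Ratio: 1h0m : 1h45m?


Duration 1: 60 minutes
Duration 2: 105 minutes
Ratio = 60:105
GCD = 15
Simplified = 4:7
As a decimal: 4/7 ≈ 0.57

4:7 (0.57)


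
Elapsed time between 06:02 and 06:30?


End time in minutes: 6×60 + 30 = 390
Start time in minutes: 6×60 + 2 = 362
Difference = 390 - 362 = 28 minutes
= 0 hours 28 minutes

0h 28m


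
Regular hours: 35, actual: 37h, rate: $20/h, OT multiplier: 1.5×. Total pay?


Regular: 35h × $20 = $700.00
Overtime: 37 - 35 = 2h
OT pay: 2h × $20 × 1.5 = $60.00
Total = $700.00 + $60.00 = $760.00

$760.00


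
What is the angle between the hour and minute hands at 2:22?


Hour hand = 2×30 + 22×0.5 = 71.0°
Minute hand = 22×6 = 132°
Difference = |71.0 - 132| = 61.0°

61.0°


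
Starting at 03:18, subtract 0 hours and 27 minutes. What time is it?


02:51

Start: 198 minutes from midnight
Subtract: 27 minutes
Remaining: 198 - 27 = 171
Hours: 2, Minutes: 51


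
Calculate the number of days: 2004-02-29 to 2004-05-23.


From February 29, 2004 to May 23, 2004
Rest of February 2004: 29 - 29 = 0
Full months: March 31, April 30
Days into May 2004: 23
Total = 0 + 31 + 30 + 23 = 84 days

84 days


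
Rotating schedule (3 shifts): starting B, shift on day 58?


Shifts: A, B, C
Start: B (index 1)
Day 58: (1 + 58 - 1) mod 3
= 58 mod 3
= 1
Index 1 → shift B

Shift B


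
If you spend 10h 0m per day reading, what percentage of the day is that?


41.7%

Time: 600 minutes
Day: 1440 minutes
Percentage = (600/1440) × 100 ≈ 41.7%


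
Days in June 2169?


Month: June (month 6)
June has 30 days

30 days


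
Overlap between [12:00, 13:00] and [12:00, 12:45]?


Meeting A: 720-780 (in minutes from midnight)
Meeting B: 720-765
Overlap start = max(720, 720) = 720
Overlap end = min(780, 765) = 765
Overlap = max(0, 765 - 720) = 45 min

45 minutes


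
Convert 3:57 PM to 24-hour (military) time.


Input: 3:57 PM
PM: 3 + 12 = 15

15:57


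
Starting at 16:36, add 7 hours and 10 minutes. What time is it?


23:46

Start: 996 minutes from midnight
Add: 430 minutes
Total: 1426 minutes
Hours: 1426 ÷ 60 = 23 remainder 46


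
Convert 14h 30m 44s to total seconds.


Hours: 14 × 3600 = 50400
Minutes: 30 × 60 = 1800
Seconds: 44
Total = 50400 + 1800 + 44 = 52244

52244 seconds


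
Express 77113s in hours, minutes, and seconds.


21h 25m 13s

Hours: 77113 ÷ 3600 = 21 remainder 1513
Minutes: 1513 ÷ 60 = 25 remainder 13
Seconds: 13


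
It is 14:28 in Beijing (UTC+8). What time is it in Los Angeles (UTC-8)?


Time difference = UTC-8 - UTC+8 = -16 hours
New hour = (14 -16) mod 24
= -2 mod 24 = 22
Minutes unchanged → 22:28; -2 < 0 → previous day

22:28 (previous day)


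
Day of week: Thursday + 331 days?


Start: Thursday (index 3)
(3 + 331) mod 7
= 334 mod 7
= 5
Index 5 → Saturday

Saturday


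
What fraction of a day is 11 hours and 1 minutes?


Total minutes: 11×60 + 1 = 661
Day = 24×60 = 1440 minutes
Fraction = 661/1440 ≈ 0.4590
As a percentage: 661/1440 × 100 ≈ 45.90%

0.4590 (45.90%)


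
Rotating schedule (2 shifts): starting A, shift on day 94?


Shift B

Shifts: A, B
Start: A (index 0)
Day 94: (0 + 94 - 1) mod 2
= 93 mod 2
= 1
Index 1 → shift B


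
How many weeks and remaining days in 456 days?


Weeks: 456 ÷ 7 = 65 remainder 1

65 weeks 1 days


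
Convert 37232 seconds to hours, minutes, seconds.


Hours: 37232 ÷ 3600 = 10 remainder 1232
Minutes: 1232 ÷ 60 = 20 remainder 32
Seconds: 32

10h 20m 32s


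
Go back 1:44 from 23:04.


Start: 1384 minutes from midnight
Subtract: 104 minutes
Remaining: 1384 - 104 = 1280
Hours: 21, Minutes: 20

21:20


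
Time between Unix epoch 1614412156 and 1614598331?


Difference = 1614598331 - 1614412156 = 186175 seconds
In hours: 186175 / 3600 ≈ 51.7
In days: 186175 / 86400 ≈ 2.15

186175 seconds (51.7 hours / 2.15 days)


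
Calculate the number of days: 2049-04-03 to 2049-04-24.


From April 3, 2049 to April 24, 2049
Same month: 24 - 3 = 21 days

21 days


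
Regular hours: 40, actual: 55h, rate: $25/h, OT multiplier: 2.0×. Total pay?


Regular: 40h × $25 = $1000.00
Overtime: 55 - 40 = 15h
OT pay: 15h × $25 × 2.0 = $750.00
Total = $1000.00 + $750.00 = $1750.00

$1750.00


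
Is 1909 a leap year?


Rules: divisible by 4 AND (not by 100 OR by 400)
1909 ÷ 4 = 477 remainder 1 → not divisible by 4
Not divisible by 4 → not a leap year

No


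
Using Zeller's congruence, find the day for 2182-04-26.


Zeller's congruence:
q=26, m=4, k=82, j=21
h = (26 + ⌊13×5/5⌋ + 82 + ⌊82/4⌋ + ⌊21/4⌋ - 2×21) mod 7
= (26 + 13 + 82 + 20 + 5 - 42) mod 7
= 104 mod 7 = 6
h=6 → Friday

Friday


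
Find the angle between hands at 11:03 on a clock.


Hour hand = 11×30 + 3×0.5 = 331.5°
Minute hand = 3×6 = 18°
Difference = |331.5 - 18| = 313.5°
Since > 180°: 360 - 313.5 = 46.5°

46.5°


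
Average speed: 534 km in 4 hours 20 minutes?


Distance: 534 km
Time: 4h 20m = 260 min = 260/60 = 13/3 hours
Speed = 534 ÷ (13/3) = 534 × 3 / 13 = 1602/13 ≈ 123.2 km/h

123.2 km/h


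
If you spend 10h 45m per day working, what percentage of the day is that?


44.8%

Time: 645 minutes
Day: 1440 minutes
Percentage = (645/1440) × 100 ≈ 44.8%


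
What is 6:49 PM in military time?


18:49

Input: 6:49 PM
PM: 6 + 12 = 18


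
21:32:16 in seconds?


77536 seconds

Hours: 21 × 3600 = 75600
Minutes: 32 × 60 = 1920
Seconds: 16
Total = 75600 + 1920 + 16 = 77536


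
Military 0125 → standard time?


Hour: 1
1 < 12 → AM

1:25 AM


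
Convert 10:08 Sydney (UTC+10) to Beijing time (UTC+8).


Time difference = UTC+8 - UTC+10 = -2 hours
New hour = (10 -2) mod 24
= 8 mod 24 = 8
Minutes unchanged → 08:08

08:08


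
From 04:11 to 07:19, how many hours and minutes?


3h 8m

End time in minutes: 7×60 + 19 = 439
Start time in minutes: 4×60 + 11 = 251
Difference = 439 - 251 = 188 minutes
= 3 hours 8 minutes


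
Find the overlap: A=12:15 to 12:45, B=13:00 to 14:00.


0 minutes

Meeting A: 735-765 (in minutes from midnight)
Meeting B: 780-840
Overlap start = max(735, 780) = 780
Overlap end = min(765, 840) = 765
Overlap = max(0, 765 - 780) = 0 min


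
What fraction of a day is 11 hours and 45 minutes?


Total minutes: 11×60 + 45 = 705
Day = 24×60 = 1440 minutes
Fraction = 705/1440 ≈ 0.4896
As a percentage: 705/1440 × 100 ≈ 48.96%

0.4896 (48.96%)


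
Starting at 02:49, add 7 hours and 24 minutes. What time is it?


Start: 169 minutes from midnight
Add: 444 minutes
Total: 613 minutes
Hours: 613 ÷ 60 = 10 remainder 13

10:13


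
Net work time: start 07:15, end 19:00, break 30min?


Total time = (19×60+0) - (7×60+15)
= 1140 - 435 = 705 min
Minus break: 705 - 30 = 675 min
= 11h 15m

11h 15m (675 minutes)


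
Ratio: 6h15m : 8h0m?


25:32 (0.78)

Duration 1: 375 minutes
Duration 2: 480 minutes
Ratio = 375:480
GCD = 15
Simplified = 25:32
As a decimal: 25/32 ≈ 0.78


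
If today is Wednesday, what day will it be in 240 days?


Friday

Start: Wednesday (index 2)
(2 + 240) mod 7
= 242 mod 7
= 4
Index 4 → Friday


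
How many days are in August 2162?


Month: August (month 8)
August has 31 days

31 days


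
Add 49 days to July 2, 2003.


August 20, 2003

Start: July 2, 2003
Add 49 days
July 2 → August 1: 31 - 2 + 1 = 30 days (49 - 30 = 19 left)
August 1 + 19 = August 20, 2003


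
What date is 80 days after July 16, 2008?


October 4, 2008

Start: July 16, 2008
Add 80 days
July 16 → August 1: 31 - 16 + 1 = 16 days (80 - 16 = 64 left)
August 1 → September 1: 31 - 1 + 1 = 31 days (64 - 31 = 33 left)
September 1 → October 1: 30 - 1 + 1 = 30 days (33 - 30 = 3 left)
October 1 + 3 = October 4, 2008


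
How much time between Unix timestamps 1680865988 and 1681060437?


194449 seconds (54.0 hours / 2.25 days)

Difference = 1681060437 - 1680865988 = 194449 seconds
In hours: 194449 / 3600 ≈ 54.0
In days: 194449 / 86400 ≈ 2.25


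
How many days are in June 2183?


30 days

Month: June (month 6)
June has 30 days


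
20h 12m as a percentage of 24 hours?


Total minutes: 20×60 + 12 = 1212
Day = 24×60 = 1440 minutes
Fraction = 1212/1440 ≈ 0.8417
As a percentage: 1212/1440 × 100 ≈ 84.17%

0.8417 (84.17%)


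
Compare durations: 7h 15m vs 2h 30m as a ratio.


Duration 1: 435 minutes
Duration 2: 150 minutes
Ratio = 435:150
GCD = 15
Simplified = 29:10
As a decimal: 29/10 = 2.90

29:10 (2.90)


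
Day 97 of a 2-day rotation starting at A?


Shifts: A, B
Start: A (index 0)
Day 97: (0 + 97 - 1) mod 2
= 96 mod 2
= 0
Index 0 → shift A

Shift A


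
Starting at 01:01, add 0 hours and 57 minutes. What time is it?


01:58

Start: 61 minutes from midnight
Add: 57 minutes
Total: 118 minutes
Hours: 118 ÷ 60 = 1 remainder 58


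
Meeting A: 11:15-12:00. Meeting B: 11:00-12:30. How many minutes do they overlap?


45 minutes

Meeting A: 675-720 (in minutes from midnight)
Meeting B: 660-750
Overlap start = max(675, 660) = 675
Overlap end = min(720, 750) = 720
Overlap = max(0, 720 - 675) = 45 min


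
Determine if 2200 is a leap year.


Rules: divisible by 4 AND (not by 100 OR by 400)
2200 ÷ 4 = 550 exactly → divisible by 4
2200 ÷ 100 = 22 exactly → divisible by 100
2200 ÷ 400 = 5 remainder 200 → not divisible by 400
Divisible by 100 but not by 400 → not a leap year

No


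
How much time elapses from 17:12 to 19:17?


2h 5m

End time in minutes: 19×60 + 17 = 1157
Start time in minutes: 17×60 + 12 = 1032
Difference = 1157 - 1032 = 125 minutes
= 2 hours 5 minutes


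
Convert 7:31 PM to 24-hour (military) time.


19:31

Input: 7:31 PM
PM: 7 + 12 = 19


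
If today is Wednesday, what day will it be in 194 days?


Start: Wednesday (index 2)
(2 + 194) mod 7
= 196 mod 7
= 0
Index 0 → Monday

Monday


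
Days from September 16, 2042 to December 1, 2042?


76 days

From September 16, 2042 to December 1, 2042
Rest of September 2042: 30 - 16 = 14
Full months: October 31, November 30
Days into December 2042: 1
Total = 14 + 31 + 30 + 1 = 76 days


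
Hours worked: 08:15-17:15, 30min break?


Total time = (17×60+15) - (8×60+15)
= 1035 - 495 = 540 min
Minus break: 540 - 30 = 510 min
= 8h 30m

8h 30m (510 minutes)


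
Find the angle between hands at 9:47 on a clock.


Hour hand = 9×30 + 47×0.5 = 293.5°
Minute hand = 47×6 = 282°
Difference = |293.5 - 282| = 11.5°

11.5°


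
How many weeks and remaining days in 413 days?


Weeks: 413 ÷ 7 = 59 remainder 0

59 weeks 0 days


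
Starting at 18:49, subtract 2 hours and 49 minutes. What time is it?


Start: 1129 minutes from midnight
Subtract: 169 minutes
Remaining: 1129 - 169 = 960
Hours: 16, Minutes: 0

16:00


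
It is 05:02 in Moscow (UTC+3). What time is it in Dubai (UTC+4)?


06:02

Time difference = UTC+4 - UTC+3 = +1 hours
New hour = (5 + 1) mod 24
= 6 mod 24 = 6
Minutes unchanged → 06:02


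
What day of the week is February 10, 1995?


Zeller's congruence:
q=10, m=14, k=94, j=19
h = (10 + ⌊13×15/5⌋ + 94 + ⌊94/4⌋ + ⌊19/4⌋ - 2×19) mod 7
= (10 + 39 + 94 + 23 + 4 - 38) mod 7
= 132 mod 7 = 6
h=6 → Friday

Friday


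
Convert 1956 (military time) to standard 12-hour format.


7:56 PM

Hour: 19
19 - 12 = 7 → PM


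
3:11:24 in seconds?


Hours: 3 × 3600 = 10800
Minutes: 11 × 60 = 660
Seconds: 24
Total = 10800 + 660 + 24 = 11484

11484 seconds


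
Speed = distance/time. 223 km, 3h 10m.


Distance: 223 km
Time: 3h 10m = 190 min = 190/60 = 19/6 hours
Speed = 223 ÷ (19/6) = 223 × 6 / 19 = 1338/19 ≈ 70.4 km/h

70.4 km/h


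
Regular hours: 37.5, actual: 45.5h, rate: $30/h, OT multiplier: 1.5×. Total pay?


Regular: 37.5h × $30 = $1125.00
Overtime: 45.5 - 37.5 = 8.0h
OT pay: 8.0h × $30 × 1.5 = $360.00
Total = $1125.00 + $360.00 = $1485.00

$1485.00


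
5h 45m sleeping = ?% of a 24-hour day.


Time: 345 minutes
Day: 1440 minutes
Percentage = (345/1440) × 100 ≈ 24.0%

24.0%


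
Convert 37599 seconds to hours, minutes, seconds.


10h 26m 39s

Hours: 37599 ÷ 3600 = 10 remainder 1599
Minutes: 1599 ÷ 60 = 26 remainder 39
Seconds: 39


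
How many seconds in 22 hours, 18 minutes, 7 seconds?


80287 seconds

Hours: 22 × 3600 = 79200
Minutes: 18 × 60 = 1080
Seconds: 7
Total = 79200 + 1080 + 7 = 80287


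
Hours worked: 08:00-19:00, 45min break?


10h 15m (615 minutes)

Total time = (19×60+0) - (8×60+0)
= 1140 - 480 = 660 min
Minus break: 660 - 45 = 615 min
= 10h 15m


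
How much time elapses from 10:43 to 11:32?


End time in minutes: 11×60 + 32 = 692
Start time in minutes: 10×60 + 43 = 643
Difference = 692 - 643 = 49 minutes
= 0 hours 49 minutes

0h 49m


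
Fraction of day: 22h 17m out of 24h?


0.9285 (92.85%)

Total minutes: 22×60 + 17 = 1337
Day = 24×60 = 1440 minutes
Fraction = 1337/1440 ≈ 0.9285
As a percentage: 1337/1440 × 100 ≈ 92.85%


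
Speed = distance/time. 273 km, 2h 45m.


Distance: 273 km
Time: 2h 45m = 165 min = 165/60 = 11/4 hours
Speed = 273 ÷ (11/4) = 273 × 4 / 11 = 1092/11 ≈ 99.3 km/h

99.3 km/h


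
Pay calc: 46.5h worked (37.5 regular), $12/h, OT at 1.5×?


Regular: 37.5h × $12 = $450.00
Overtime: 46.5 - 37.5 = 9.0h
OT pay: 9.0h × $12 × 1.5 = $162.00
Total = $450.00 + $162.00 = $612.00

$612.00


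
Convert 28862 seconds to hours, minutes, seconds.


Hours: 28862 ÷ 3600 = 8 remainder 62
Minutes: 62 ÷ 60 = 1 remainder 2
Seconds: 2

8h 1m 2s


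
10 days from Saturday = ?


Start: Saturday (index 5)
(5 + 10) mod 7
= 15 mod 7
= 1
Index 1 → Tuesday

Tuesday


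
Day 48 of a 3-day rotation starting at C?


Shifts: A, B, C
Start: C (index 2)
Day 48: (2 + 48 - 1) mod 3
= 49 mod 3
= 1
Index 1 → shift B

Shift B


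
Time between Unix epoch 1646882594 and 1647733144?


Difference = 1647733144 - 1646882594 = 850550 seconds
In hours: 850550 / 3600 ≈ 236.3
In days: 850550 / 86400 ≈ 9.84

850550 seconds (236.3 hours / 9.84 days)


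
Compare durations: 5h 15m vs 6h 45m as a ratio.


7:9 (0.78)

Duration 1: 315 minutes
Duration 2: 405 minutes
Ratio = 315:405
GCD = 45
Simplified = 7:9
As a decimal: 7/9 ≈ 0.78


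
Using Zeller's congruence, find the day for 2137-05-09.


Thursday

Zeller's congruence:
q=9, m=5, k=37, j=21
h = (9 + ⌊13×6/5⌋ + 37 + ⌊37/4⌋ + ⌊21/4⌋ - 2×21) mod 7
= (9 + 15 + 37 + 9 + 5 - 42) mod 7
= 33 mod 7 = 5
h=5 → Thursday


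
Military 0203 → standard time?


2:03 AM

Hour: 2
2 < 12 → AM


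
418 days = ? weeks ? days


Weeks: 418 ÷ 7 = 59 remainder 5

59 weeks 5 days


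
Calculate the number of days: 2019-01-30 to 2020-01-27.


362 days

From January 30, 2019 to January 27, 2020
Rest of January 2019: 31 - 30 = 1
Full months: February 2019 28, March 31, April 30, May 31, June 30, July 31, August 31, September 30, October 31, November 30, December 31
Days into January 2020: 27
Total = 1 + 28 + 31 + 30 + 31 + 30 + 31 + 31 + 30 + 31 + 30 + 31 + 27 = 362 days


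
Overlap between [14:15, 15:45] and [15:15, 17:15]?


30 minutes

Meeting A: 855-945 (in minutes from midnight)
Meeting B: 915-1035
Overlap start = max(855, 915) = 915
Overlap end = min(945, 1035) = 945
Overlap = max(0, 945 - 915) = 30 min


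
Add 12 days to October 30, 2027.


November 11, 2027

Start: October 30, 2027
Add 12 days
October 30 → November 1: 31 - 30 + 1 = 2 days (12 - 2 = 10 left)
November 1 + 10 = November 11, 2027


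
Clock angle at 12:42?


129.0°

Hour hand (12 ≡ 0 on the dial): 0×30 + 42×0.5 = 21.0°
Minute hand = 42×6 = 252°
Difference = |21.0 - 252| = 231.0°
Since > 180°: 360 - 231.0 = 129.0°


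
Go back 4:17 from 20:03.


Start: 1203 minutes from midnight
Subtract: 257 minutes
Remaining: 1203 - 257 = 946
Hours: 15, Minutes: 46

15:46


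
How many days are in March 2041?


31 days

Month: March (month 3)
March has 31 days


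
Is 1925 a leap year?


Rules: divisible by 4 AND (not by 100 OR by 400)
1925 ÷ 4 = 481 remainder 1 → not divisible by 4
Not divisible by 4 → not a leap year

No


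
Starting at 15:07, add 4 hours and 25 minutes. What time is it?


19:32

Start: 907 minutes from midnight
Add: 265 minutes
Total: 1172 minutes
Hours: 1172 ÷ 60 = 19 remainder 32


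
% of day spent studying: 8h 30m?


Time: 510 minutes
Day: 1440 minutes
Percentage = (510/1440) × 100 ≈ 35.4%

35.4%


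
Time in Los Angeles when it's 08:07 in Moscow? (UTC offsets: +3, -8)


Time difference = UTC-8 - UTC+3 = -11 hours
New hour = (8 -11) mod 24
= -3 mod 24 = 21
Minutes unchanged → 21:07; -3 < 0 → previous day

21:07 (previous day)


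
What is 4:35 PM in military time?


Input: 4:35 PM
PM: 4 + 12 = 16

16:35


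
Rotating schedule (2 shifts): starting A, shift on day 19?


Shifts: A, B
Start: A (index 0)
Day 19: (0 + 19 - 1) mod 2
= 18 mod 2
= 0
Index 0 → shift A

Shift A


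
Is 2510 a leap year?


Rules: divisible by 4 AND (not by 100 OR by 400)
2510 ÷ 4 = 627 remainder 2 → not divisible by 4
Not divisible by 4 → not a leap year

No


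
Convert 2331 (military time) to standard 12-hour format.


Hour: 23
23 - 12 = 11 → PM

11:31 PM


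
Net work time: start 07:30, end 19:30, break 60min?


Total time = (19×60+30) - (7×60+30)
= 1170 - 450 = 720 min
Minus break: 720 - 60 = 660 min
= 11h 0m

11h 0m (660 minutes)


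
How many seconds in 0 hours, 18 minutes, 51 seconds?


Hours: 0 × 3600 = 0
Minutes: 18 × 60 = 1080
Seconds: 51
Total = 0 + 1080 + 51 = 1131

1131 seconds


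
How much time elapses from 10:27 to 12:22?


1h 55m

End time in minutes: 12×60 + 22 = 742
Start time in minutes: 10×60 + 27 = 627
Difference = 742 - 627 = 115 minutes
= 1 hours 55 minutes


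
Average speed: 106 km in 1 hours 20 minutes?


79.5 km/h

Distance: 106 km
Time: 1h 20m = 80 min = 80/60 = 4/3 hours
Speed = 106 ÷ (4/3) = 106 × 3 / 4 = 318/4 = 79.5 km/h


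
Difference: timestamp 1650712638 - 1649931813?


Difference = 1650712638 - 1649931813 = 780825 seconds
In hours: 780825 / 3600 ≈ 216.9
In days: 780825 / 86400 ≈ 9.04

780825 seconds (216.9 hours / 9.04 days)


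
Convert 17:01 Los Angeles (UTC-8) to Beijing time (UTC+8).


Time difference = UTC+8 - UTC-8 = +16 hours
New hour = (17 + 16) mod 24
= 33 mod 24 = 9
Minutes unchanged → 09:01; 33 ≥ 24 → next day

09:01 (next day)


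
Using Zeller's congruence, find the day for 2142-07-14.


Zeller's congruence:
q=14, m=7, k=42, j=21
h = (14 + ⌊13×8/5⌋ + 42 + ⌊42/4⌋ + ⌊21/4⌋ - 2×21) mod 7
= (14 + 20 + 42 + 10 + 5 - 42) mod 7
= 49 mod 7 = 0
h=0 → Saturday

Saturday


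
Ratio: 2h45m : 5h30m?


1:2 (0.50)

Duration 1: 165 minutes
Duration 2: 330 minutes
Ratio = 165:330
GCD = 165
Simplified = 1:2
As a decimal: 1/2 = 0.50


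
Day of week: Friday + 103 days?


Wednesday

Start: Friday (index 4)
(4 + 103) mod 7
= 107 mod 7
= 2
Index 2 → Wednesday


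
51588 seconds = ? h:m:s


Hours: 51588 ÷ 3600 = 14 remainder 1188
Minutes: 1188 ÷ 60 = 19 remainder 48
Seconds: 48

14h 19m 48s


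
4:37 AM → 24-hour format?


Input: 4:37 AM
AM hour stays: 4

04:37


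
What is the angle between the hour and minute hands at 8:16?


Hour hand = 8×30 + 16×0.5 = 248.0°
Minute hand = 16×6 = 96°
Difference = |248.0 - 96| = 152.0°

152.0°


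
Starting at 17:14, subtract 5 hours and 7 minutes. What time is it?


Start: 1034 minutes from midnight
Subtract: 307 minutes
Remaining: 1034 - 307 = 727
Hours: 12, Minutes: 7

12:07


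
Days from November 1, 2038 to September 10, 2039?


313 days

From November 1, 2038 to September 10, 2039
Rest of November 2038: 30 - 1 = 29
Full months: December 31, January 31, February 2039 28, March 31, April 30, May 31, June 30, July 31, August 31
Days into September 2039: 10
Total = 29 + 31 + 31 + 28 + 31 + 30 + 31 + 30 + 31 + 31 + 10 = 313 days


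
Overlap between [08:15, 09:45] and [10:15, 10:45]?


0 minutes

Meeting A: 495-585 (in minutes from midnight)
Meeting B: 615-645
Overlap start = max(495, 615) = 615
Overlap end = min(585, 645) = 585
Overlap = max(0, 585 - 615) = 0 min


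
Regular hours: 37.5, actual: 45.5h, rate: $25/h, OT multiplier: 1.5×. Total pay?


Regular: 37.5h × $25 = $937.50
Overtime: 45.5 - 37.5 = 8.0h
OT pay: 8.0h × $25 × 1.5 = $300.00
Total = $937.50 + $300.00 = $1237.50

$1237.50


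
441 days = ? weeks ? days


Weeks: 441 ÷ 7 = 63 remainder 0

63 weeks 0 days


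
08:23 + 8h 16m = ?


16:39

Start: 503 minutes from midnight
Add: 496 minutes
Total: 999 minutes
Hours: 999 ÷ 60 = 16 remainder 39


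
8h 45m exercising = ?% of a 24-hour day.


36.5%

Time: 525 minutes
Day: 1440 minutes
Percentage = (525/1440) × 100 ≈ 36.5%


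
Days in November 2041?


30 days

Month: November (month 11)
November has 30 days


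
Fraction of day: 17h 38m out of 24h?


Total minutes: 17×60 + 38 = 1058
Day = 24×60 = 1440 minutes
Fraction = 1058/1440 ≈ 0.7347
As a percentage: 1058/1440 × 100 ≈ 73.47%

0.7347 (73.47%)


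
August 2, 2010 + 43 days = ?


September 14, 2010

Start: August 2, 2010
Add 43 days
August 2 → September 1: 31 - 2 + 1 = 30 days (43 - 30 = 13 left)
September 1 + 13 = September 14, 2010


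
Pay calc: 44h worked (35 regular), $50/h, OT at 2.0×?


Regular: 35h × $50 = $1750.00
Overtime: 44 - 35 = 9h
OT pay: 9h × $50 × 2.0 = $900.00
Total = $1750.00 + $900.00 = $2650.00

$2650.00


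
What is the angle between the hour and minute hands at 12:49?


Hour hand (12 ≡ 0 on the dial): 0×30 + 49×0.5 = 24.5°
Minute hand = 49×6 = 294°
Difference = |24.5 - 294| = 269.5°
Since > 180°: 360 - 269.5 = 90.5°

90.5°


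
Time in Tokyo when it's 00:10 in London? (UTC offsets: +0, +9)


Time difference = UTC+9 - UTC+0 = +9 hours
New hour = (0 + 9) mod 24
= 9 mod 24 = 9
Minutes unchanged → 09:10

09:10


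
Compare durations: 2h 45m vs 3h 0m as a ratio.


11:12 (0.92)

Duration 1: 165 minutes
Duration 2: 180 minutes
Ratio = 165:180
GCD = 15
Simplified = 11:12
As a decimal: 11/12 ≈ 0.92


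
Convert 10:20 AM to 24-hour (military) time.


10:20

Input: 10:20 AM
AM hour stays: 10


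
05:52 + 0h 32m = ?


Start: 352 minutes from midnight
Add: 32 minutes
Total: 384 minutes
Hours: 384 ÷ 60 = 6 remainder 24

06:24


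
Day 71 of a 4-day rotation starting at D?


Shifts: A, B, C, D
Start: D (index 3)
Day 71: (3 + 71 - 1) mod 4
= 73 mod 4
= 1
Index 1 → shift B

Shift B


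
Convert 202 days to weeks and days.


28 weeks 6 days

Weeks: 202 ÷ 7 = 28 remainder 6


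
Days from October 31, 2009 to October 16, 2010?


350 days

From October 31, 2009 to October 16, 2010
Rest of October 2009: 31 - 31 = 0
Full months: November 30, December 31, January 31, February 2010 28, March 31, April 30, May 31, June 30, July 31, August 31, September 30
Days into October 2010: 16
Total = 0 + 30 + 31 + 31 + 28 + 31 + 30 + 31 + 30 + 31 + 31 + 30 + 16 = 350 days


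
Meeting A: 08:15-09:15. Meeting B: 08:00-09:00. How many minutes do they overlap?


45 minutes

Meeting A: 495-555 (in minutes from midnight)
Meeting B: 480-540
Overlap start = max(495, 480) = 495
Overlap end = min(555, 540) = 540
Overlap = max(0, 540 - 495) = 45 min


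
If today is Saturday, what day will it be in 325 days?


Start: Saturday (index 5)
(5 + 325) mod 7
= 330 mod 7
= 1
Index 1 → Tuesday

Tuesday


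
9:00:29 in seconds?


Hours: 9 × 3600 = 32400
Minutes: 0 × 60 = 0
Seconds: 29
Total = 32400 + 0 + 29 = 32429

32429 seconds
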